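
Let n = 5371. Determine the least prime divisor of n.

41

5371 is odd.
Digit sum 16, not divisible by 3.
Ends in 1: not divisible by 5.
7: 5371 = 7·767 + 2
11: 5371 = 11·488 + 3
13: 5371 = 13·413 + 2
17: 5371 = 17·315 + 16
19: 5371 = 19·282 + 13
23: 5371 = 23·233 + 12
29: 5371 = 29·185 + 6
31: 5371 = 31·173 + 8
37: 5371 = 37·145 + 6
41: 5371 = 41·131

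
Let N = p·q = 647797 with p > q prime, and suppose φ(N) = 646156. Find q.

φ(n) = (p−1)(q−1) = n − (p+q) + 1, so p + q = 647797 − 646156 + 1 = 1642.
p and q are the roots of t² − 1642t + 647797 = 0.
Discriminant: 1642² − 4·647797 = 2696164 − 2591188 = 104976; √104976 = 324.
q = (1642 − 324)/2 = 659, p = (1642 + 324)/2 = 983.
Check: 659 · 983 = 647797.

659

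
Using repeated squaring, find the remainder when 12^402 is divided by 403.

66

12^1 ≡ 12 (mod 403)
12^2 ≡ 12^2 = 144 ≡ 144 (mod 403)
12^4 ≡ 144^2 = 20736 ≡ 183 (mod 403)
12^8 ≡ 183^2 = 33489 ≡ 40 (mod 403)
12^16 ≡ 40^2 = 1600 ≡ 391 (mod 403)
12^32 ≡ 391^2 = 152881 ≡ 144 (mod 403)
12^64 ≡ 144^2 = 20736 ≡ 183 (mod 403)
12^128 ≡ 183^2 = 33489 ≡ 40 (mod 403)
12^256 ≡ 40^2 = 1600 ≡ 391 (mod 403)
402 = 256 + 128 + 16 + 2 in binary powers of 2.
So 12^402 ≡ 391 · 40 · 391 · 144 ≡ 66 (mod 403).
Since 66 ≠ 1, base 12 is a Fermat witness: 403 is composite.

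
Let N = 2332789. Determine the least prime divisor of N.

29

2332789 is odd.
Digit sum 34, not divisible by 3.
Ends in 9: not divisible by 5.
7: 2332789 = 7·333255 + 4
11: 2332789 = 11·212071 + 8
13: 2332789 = 13·179445 + 4
17: 2332789 = 17·137222 + 15
19: 2332789 = 19·122778 + 7
23: 2332789 = 23·101425 + 14
29: 2332789 = 29·80441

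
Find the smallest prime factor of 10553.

10553 is odd.
Digit sum 14, not divisible by 3.
Ends in 3: not divisible by 5.
7: 10553 = 7·1507 + 4
11: 10553 = 11·959 + 4
13: 10553 = 13·811 + 10
17: 10553 = 17·620 + 13
19: 10553 = 19·555 + 8
23: 10553 = 23·458 + 19
29: 10553 = 29·363 + 26
31: 10553 = 31·340 + 13
37: 10553 = 37·285 + 8
41: 10553 = 41·257 + 16
43: 10553 = 43·245 + 18
47: 10553 = 47·224 + 25
53: 10553 = 53·199 + 6
59: 10553 = 59·178 + 51
61: 10553 = 61·173

61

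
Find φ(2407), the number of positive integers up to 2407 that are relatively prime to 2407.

2296

Factor: 2407 = 29 · 83.
φ(2407) = (29−1) · (83−1) = 28 · 82 = 2296.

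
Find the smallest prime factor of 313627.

313627 is odd.
Digit sum 22, not divisible by 3.
Ends in 7: not divisible by 5.
7: 313627 = 7·44803 + 6
11: 313627 = 11·28511 + 6
13: 313627 = 13·24125 + 2
17: 313627 = 17·18448 + 11
19: 313627 = 19·16506 + 13
23: 313627 = 23·13635 + 22
29: 313627 = 29·10814 + 21
31: 313627 = 31·10117

31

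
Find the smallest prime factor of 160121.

160121 is odd.
Digit sum 11, not divisible by 3.
Ends in 1: not divisible by 5.
7: 160121 = 7·22874 + 3
11: 160121 = 11·14556 + 5
13: 160121 = 13·12317

13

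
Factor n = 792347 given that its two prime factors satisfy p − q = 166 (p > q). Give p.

Since p = q + 166, we have 792347 = q(q + 166), so q² + 166q − 792347 = 0.
Discriminant: 166² + 4·792347 = 27556 + 3169388 = 3196944; √3196944 = 1788.
q = (−166 + 1788)/2 = 811, and p = q + 166 = 977.
Check: 811 · 977 = 792347.

977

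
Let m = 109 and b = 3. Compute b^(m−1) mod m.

3^1 ≡ 3 (mod 109)
3^2 ≡ 3^2 = 9 ≡ 9 (mod 109)
3^4 ≡ 9^2 = 81 ≡ 81 (mod 109)
3^8 ≡ 81^2 = 6561 ≡ 21 (mod 109)
3^16 ≡ 21^2 = 441 ≡ 5 (mod 109)
3^32 ≡ 5^2 = 25 ≡ 25 (mod 109)
3^64 ≡ 25^2 = 625 ≡ 80 (mod 109)
108 = 64 + 32 + 8 + 4 in binary powers of 2.
So 3^108 ≡ 80 · 25 · 21 · 81 ≡ 1 (mod 109).
Since the result is 1, base 3 gives no evidence that 109 is composite.

1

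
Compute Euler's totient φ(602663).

Factor: 602663 = 53 · 83 · 137.
φ(602663) = (53−1) · (83−1) · (137−1) = 52 · 82 · 136 = 579904.

579904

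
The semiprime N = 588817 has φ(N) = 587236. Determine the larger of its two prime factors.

φ(n) = (p−1)(q−1) = n − (p+q) + 1, so p + q = 588817 − 587236 + 1 = 1582.
p and q are the roots of t² − 1582t + 588817 = 0.
Discriminant: 1582² − 4·588817 = 2502724 − 2355268 = 147456; √147456 = 384.
q = (1582 − 384)/2 = 599, p = (1582 + 384)/2 = 983.
Check: 599 · 983 = 588817.

983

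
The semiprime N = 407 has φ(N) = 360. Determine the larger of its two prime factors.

φ(n) = (p−1)(q−1) = n − (p+q) + 1, so p + q = 407 − 360 + 1 = 48.
p and q are the roots of t² − 48t + 407 = 0.
Discriminant: 48² − 4·407 = 2304 − 1628 = 676; √676 = 26.
q = (48 − 26)/2 = 11, p = (48 + 26)/2 = 37.
Check: 11 · 37 = 407.

37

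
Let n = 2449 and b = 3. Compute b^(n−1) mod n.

283

3^1 ≡ 3 (mod 2449)
3^2 ≡ 3^2 = 9 ≡ 9 (mod 2449)
3^4 ≡ 9^2 = 81 ≡ 81 (mod 2449)
3^8 ≡ 81^2 = 6561 ≡ 1663 (mod 2449)
3^16 ≡ 1663^2 = 2765569 ≡ 648 (mod 2449)
3^32 ≡ 648^2 = 419904 ≡ 1125 (mod 2449)
3^64 ≡ 1125^2 = 1265625 ≡ 1941 (mod 2449)
3^128 ≡ 1941^2 = 3767481 ≡ 919 (mod 2449)
3^256 ≡ 919^2 = 844561 ≡ 2105 (mod 2449)
3^512 ≡ 2105^2 = 4431025 ≡ 784 (mod 2449)
3^1024 ≡ 784^2 = 614656 ≡ 2406 (mod 2449)
3^2048 ≡ 2406^2 = 5788836 ≡ 1849 (mod 2449)
2448 = 2048 + 256 + 128 + 16 in binary powers of 2.
So 3^2448 ≡ 1849 · 2105 · 919 · 648 ≡ 283 (mod 2449).
Since 283 ≠ 1, base 3 is a Fermat witness: 2449 is composite.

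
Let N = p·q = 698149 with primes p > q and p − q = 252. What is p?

Since p = q + 252, we have 698149 = q(q + 252), so q² + 252q − 698149 = 0.
Discriminant: 252² + 4·698149 = 63504 + 2792596 = 2856100; √2856100 = 1690.
q = (−252 + 1690)/2 = 719, and p = q + 252 = 971.
Check: 719 · 971 = 698149.

971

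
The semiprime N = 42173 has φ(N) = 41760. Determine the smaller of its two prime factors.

181

φ(n) = (p−1)(q−1) = n − (p+q) + 1, so p + q = 42173 − 41760 + 1 = 414.
p and q are the roots of t² − 414t + 42173 = 0.
Discriminant: 414² − 4·42173 = 171396 − 168692 = 2704; √2704 = 52.
q = (414 − 52)/2 = 181, p = (414 + 52)/2 = 233.
Check: 181 · 233 = 42173.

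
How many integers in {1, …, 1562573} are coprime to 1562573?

1520640

Factor: 1562573 = 89 · 97 · 181.
φ(1562573) = (89−1) · (97−1) · (181−1) = 88 · 96 · 180 = 1520640.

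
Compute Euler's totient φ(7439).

Factor: 7439 = 43 · 173.
φ(7439) = (43−1) · (173−1) = 42 · 172 = 7224.

7224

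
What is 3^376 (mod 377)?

3^1 ≡ 3 (mod 377)
3^2 ≡ 3^2 = 9 ≡ 9 (mod 377)
3^4 ≡ 9^2 = 81 ≡ 81 (mod 377)
3^8 ≡ 81^2 = 6561 ≡ 152 (mod 377)
3^16 ≡ 152^2 = 23104 ≡ 107 (mod 377)
3^32 ≡ 107^2 = 11449 ≡ 139 (mod 377)
3^64 ≡ 139^2 = 19321 ≡ 94 (mod 377)
3^128 ≡ 94^2 = 8836 ≡ 165 (mod 377)
3^256 ≡ 165^2 = 27225 ≡ 81 (mod 377)
376 = 256 + 64 + 32 + 16 + 8 in binary powers of 2.
So 3^376 ≡ 81 · 94 · 139 · 107 · 152 ≡ 16 (mod 377).
Since 16 ≠ 1, base 3 is a Fermat witness: 377 is composite.

16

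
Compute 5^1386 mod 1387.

5^1 ≡ 5 (mod 1387)
5^2 ≡ 5^2 = 25 ≡ 25 (mod 1387)
5^4 ≡ 25^2 = 625 ≡ 625 (mod 1387)
5^8 ≡ 625^2 = 390625 ≡ 878 (mod 1387)
5^16 ≡ 878^2 = 770884 ≡ 1099 (mod 1387)
5^32 ≡ 1099^2 = 1207801 ≡ 1111 (mod 1387)
5^64 ≡ 1111^2 = 1234321 ≡ 1278 (mod 1387)
5^128 ≡ 1278^2 = 1633284 ≡ 785 (mod 1387)
5^256 ≡ 785^2 = 616225 ≡ 397 (mod 1387)
5^512 ≡ 397^2 = 157609 ≡ 878 (mod 1387)
5^1024 ≡ 878^2 = 770884 ≡ 1099 (mod 1387)
1386 = 1024 + 256 + 64 + 32 + 8 + 2 in binary powers of 2.
So 5^1386 ≡ 1099 · 397 · 1278 · 1111 · 878 · 25 ≡ 1122 (mod 1387).
Since 1122 ≠ 1, base 5 is a Fermat witness: 1387 is composite.

1122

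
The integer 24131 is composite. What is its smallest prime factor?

59

24131 is odd.
Digit sum 11, not divisible by 3.
Ends in 1: not divisible by 5.
7: 24131 = 7·3447 + 2
11: 24131 = 11·2193 + 8
13: 24131 = 13·1856 + 3
17: 24131 = 17·1419 + 8
19: 24131 = 19·1270 + 1
23: 24131 = 23·1049 + 4
29: 24131 = 29·832 + 3
31: 24131 = 31·778 + 13
37: 24131 = 37·652 + 7
41: 24131 = 41·588 + 23
43: 24131 = 43·561 + 8
47: 24131 = 47·513 + 20
53: 24131 = 53·455 + 16
59: 24131 = 59·409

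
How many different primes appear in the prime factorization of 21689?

21689 = 23^2 · 41
21689 = 23^2 · 41, which has 2 distinct prime factors.

2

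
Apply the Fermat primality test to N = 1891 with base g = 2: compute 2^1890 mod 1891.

1768

2^1 ≡ 2 (mod 1891)
2^2 ≡ 2^2 = 4 ≡ 4 (mod 1891)
2^4 ≡ 4^2 = 16 ≡ 16 (mod 1891)
2^8 ≡ 16^2 = 256 ≡ 256 (mod 1891)
2^16 ≡ 256^2 = 65536 ≡ 1242 (mod 1891)
2^32 ≡ 1242^2 = 1542564 ≡ 1399 (mod 1891)
2^64 ≡ 1399^2 = 1957201 ≡ 16 (mod 1891)
2^128 ≡ 16^2 = 256 ≡ 256 (mod 1891)
2^256 ≡ 256^2 = 65536 ≡ 1242 (mod 1891)
2^512 ≡ 1242^2 = 1542564 ≡ 1399 (mod 1891)
2^1024 ≡ 1399^2 = 1957201 ≡ 16 (mod 1891)
1890 = 1024 + 512 + 256 + 64 + 32 + 2 in binary powers of 2.
So 2^1890 ≡ 16 · 1399 · 1242 · 16 · 1399 · 4 ≡ 1768 (mod 1891).
Since 1768 ≠ 1, base 2 is a Fermat witness: 1891 is composite.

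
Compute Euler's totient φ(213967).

194400

Factor: 213967 = 13 · 109 · 151.
φ(213967) = (13−1) · (109−1) · (151−1) = 12 · 108 · 150 = 194400.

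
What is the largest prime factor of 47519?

61

47519 = 19 · 2501
2501 = 41 · 61
61 is prime.
So 47519 = 19 · 41 · 61; the largest prime factor is 61.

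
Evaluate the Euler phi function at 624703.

590304

Factor: 624703 = 23 · 157 · 173.
φ(624703) = (23−1) · (157−1) · (173−1) = 22 · 156 · 172 = 590304.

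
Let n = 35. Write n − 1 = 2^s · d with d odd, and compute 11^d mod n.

35 − 1 = 34 = 2^1 · 17, so d = 17.
11^1 ≡ 11 (mod 35)
11^2 ≡ 11^2 = 121 ≡ 16 (mod 35)
11^4 ≡ 16^2 = 256 ≡ 11 (mod 35)
11^8 ≡ 11^2 = 121 ≡ 16 (mod 35)
11^16 ≡ 16^2 = 256 ≡ 11 (mod 35)
17 = 16 + 1 in binary powers of 2.
So 11^17 ≡ 11 · 11 ≡ 16 (mod 35).
Squaring chain: 16; never reaches −1, so base 11 is a Miller–Rabin witness that 35 is composite.

16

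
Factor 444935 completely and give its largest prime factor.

444935 = 5 · 88987
88987 = 23 · 3869
3869 = 53 · 73
73 is prime.
So 444935 = 5 · 23 · 53 · 73; the largest prime factor is 73.

73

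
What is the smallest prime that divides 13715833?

83

13715833 is odd.
Digit sum 31, not divisible by 3.
Ends in 3: not divisible by 5.
7: 13715833 = 7·1959404 + 5
11: 13715833 = 11·1246893 + 10
13: 13715833 = 13·1055064 + 1
17: 13715833 = 17·806813 + 12
19: 13715833 = 19·721885 + 18
23: 13715833 = 23·596340 + 13
29: 13715833 = 29·472959 + 22
31: 13715833 = 31·442446 + 7
37: 13715833 = 37·370698 + 7
41: 13715833 = 41·334532 + 21
43: 13715833 = 43·318972 + 37
47: 13715833 = 47·291826 + 11
53: 13715833 = 53·258789 + 16
59: 13715833 = 59·232471 + 44
61: 13715833 = 61·224849 + 44
67: 13715833 = 67·204713 + 62
71: 13715833 = 71·193180 + 53
73: 13715833 = 73·187888 + 9
79: 13715833 = 79·173618 + 11
83: 13715833 = 83·165251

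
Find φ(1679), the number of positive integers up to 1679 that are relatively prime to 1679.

1584

Factor: 1679 = 23 · 73.
φ(1679) = (23−1) · (73−1) = 22 · 72 = 1584.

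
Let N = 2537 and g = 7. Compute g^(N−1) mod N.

122

7^1 ≡ 7 (mod 2537)
7^2 ≡ 7^2 = 49 ≡ 49 (mod 2537)
7^4 ≡ 49^2 = 2401 ≡ 2401 (mod 2537)
7^8 ≡ 2401^2 = 5764801 ≡ 737 (mod 2537)
7^16 ≡ 737^2 = 543169 ≡ 251 (mod 2537)
7^32 ≡ 251^2 = 63001 ≡ 2113 (mod 2537)
7^64 ≡ 2113^2 = 4464769 ≡ 2186 (mod 2537)
7^128 ≡ 2186^2 = 4778596 ≡ 1425 (mod 2537)
7^256 ≡ 1425^2 = 2030625 ≡ 1025 (mod 2537)
7^512 ≡ 1025^2 = 1050625 ≡ 307 (mod 2537)
7^1024 ≡ 307^2 = 94249 ≡ 380 (mod 2537)
7^2048 ≡ 380^2 = 144400 ≡ 2328 (mod 2537)
2536 = 2048 + 256 + 128 + 64 + 32 + 8 in binary powers of 2.
So 7^2536 ≡ 2328 · 1025 · 1425 · 2186 · 2113 · 737 ≡ 122 (mod 2537).
Since 122 ≠ 1, base 7 is a Fermat witness: 2537 is composite.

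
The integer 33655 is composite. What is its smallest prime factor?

33655 is odd.
Digit sum 22, not divisible by 3.
Ends in 5: divisible by 5.

5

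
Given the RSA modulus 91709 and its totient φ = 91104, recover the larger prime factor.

φ(n) = (p−1)(q−1) = n − (p+q) + 1, so p + q = 91709 − 91104 + 1 = 606.
p and q are the roots of t² − 606t + 91709 = 0.
Discriminant: 606² − 4·91709 = 367236 − 366836 = 400; √400 = 20.
q = (606 − 20)/2 = 293, p = (606 + 20)/2 = 313.
Check: 293 · 313 = 91709.

313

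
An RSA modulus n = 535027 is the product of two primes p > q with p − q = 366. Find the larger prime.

937

Since p = q + 366, we have 535027 = q(q + 366), so q² + 366q − 535027 = 0.
Discriminant: 366² + 4·535027 = 133956 + 2140108 = 2274064; √2274064 = 1508.
q = (−366 + 1508)/2 = 571, and p = q + 366 = 937.
Check: 571 · 937 = 535027.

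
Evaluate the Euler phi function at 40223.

36288

Factor: 40223 = 19 · 29 · 73.
φ(40223) = (19−1) · (29−1) · (73−1) = 18 · 28 · 72 = 36288.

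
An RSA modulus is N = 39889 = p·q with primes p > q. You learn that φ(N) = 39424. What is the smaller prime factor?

φ(n) = (p−1)(q−1) = n − (p+q) + 1, so p + q = 39889 − 39424 + 1 = 466.
p and q are the roots of t² − 466t + 39889 = 0.
Discriminant: 466² − 4·39889 = 217156 − 159556 = 57600; √57600 = 240.
q = (466 − 240)/2 = 113, p = (466 + 240)/2 = 353.
Check: 113 · 353 = 39889.

113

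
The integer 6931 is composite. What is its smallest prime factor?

6931 is odd.
Digit sum 19, not divisible by 3.
Ends in 1: not divisible by 5.
7: 6931 = 7·990 + 1
11: 6931 = 11·630 + 1
13: 6931 = 13·533 + 2
17: 6931 = 17·407 + 12
19: 6931 = 19·364 + 15
23: 6931 = 23·301 + 8
29: 6931 = 29·239

29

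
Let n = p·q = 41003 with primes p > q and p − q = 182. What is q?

Since p = q + 182, we have 41003 = q(q + 182), so q² + 182q − 41003 = 0.
Discriminant: 182² + 4·41003 = 33124 + 164012 = 197136; √197136 = 444.
q = (−182 + 444)/2 = 131, and p = q + 182 = 313.
Check: 131 · 313 = 41003.

131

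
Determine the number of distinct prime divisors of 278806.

278806 = 2 · 139403
139403 = 11 · 12673
12673 = 19 · 667
667 = 23 · 29
278806 = 2 · 11 · 19 · 23 · 29, which has 5 distinct prime factors.

5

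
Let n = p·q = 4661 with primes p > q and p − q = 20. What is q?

Since p = q + 20, we have 4661 = q(q + 20), so q² + 20q − 4661 = 0.
Discriminant: 20² + 4·4661 = 400 + 18644 = 19044; √19044 = 138.
q = (−20 + 138)/2 = 59, and p = q + 20 = 79.
Check: 59 · 79 = 4661.

59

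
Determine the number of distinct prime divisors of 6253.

2

6253 = 13^2 · 37
6253 = 13^2 · 37, which has 2 distinct prime factors.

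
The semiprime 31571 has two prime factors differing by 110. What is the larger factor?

Since p = q + 110, we have 31571 = q(q + 110), so q² + 110q − 31571 = 0.
Discriminant: 110² + 4·31571 = 12100 + 126284 = 138384; √138384 = 372.
q = (−110 + 372)/2 = 131, and p = q + 110 = 241.
Check: 131 · 241 = 31571.

241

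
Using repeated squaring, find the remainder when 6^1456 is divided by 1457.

6^1 ≡ 6 (mod 1457)
6^2 ≡ 6^2 = 36 ≡ 36 (mod 1457)
6^4 ≡ 36^2 = 1296 ≡ 1296 (mod 1457)
6^8 ≡ 1296^2 = 1679616 ≡ 1152 (mod 1457)
6^16 ≡ 1152^2 = 1327104 ≡ 1234 (mod 1457)
6^32 ≡ 1234^2 = 1522756 ≡ 191 (mod 1457)
6^64 ≡ 191^2 = 36481 ≡ 56 (mod 1457)
6^128 ≡ 56^2 = 3136 ≡ 222 (mod 1457)
6^256 ≡ 222^2 = 49284 ≡ 1203 (mod 1457)
6^512 ≡ 1203^2 = 1447209 ≡ 408 (mod 1457)
6^1024 ≡ 408^2 = 166464 ≡ 366 (mod 1457)
1456 = 1024 + 256 + 128 + 32 + 16 in binary powers of 2.
So 6^1456 ≡ 366 · 1203 · 222 · 191 · 1234 ≡ 521 (mod 1457).
Since 521 ≠ 1, base 6 is a Fermat witness: 1457 is composite.

521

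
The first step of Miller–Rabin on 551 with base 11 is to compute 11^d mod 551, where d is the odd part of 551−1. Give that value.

551 − 1 = 550 = 2^1 · 275, so d = 275.
11^1 ≡ 11 (mod 551)
11^2 ≡ 11^2 = 121 ≡ 121 (mod 551)
11^4 ≡ 121^2 = 14641 ≡ 315 (mod 551)
11^8 ≡ 315^2 = 99225 ≡ 45 (mod 551)
11^16 ≡ 45^2 = 2025 ≡ 372 (mod 551)
11^32 ≡ 372^2 = 138384 ≡ 83 (mod 551)
11^64 ≡ 83^2 = 6889 ≡ 277 (mod 551)
11^128 ≡ 277^2 = 76729 ≡ 140 (mod 551)
11^256 ≡ 140^2 = 19600 ≡ 315 (mod 551)
275 = 256 + 16 + 2 + 1 in binary powers of 2.
So 11^275 ≡ 315 · 372 · 121 · 11 ≡ 520 (mod 551).
Squaring chain: 520; never reaches −1, so base 11 is a Miller–Rabin witness that 551 is composite.

520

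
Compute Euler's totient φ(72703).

Factor: 72703 = 23 · 29 · 109.
φ(72703) = (23−1) · (29−1) · (109−1) = 22 · 28 · 108 = 66528.

66528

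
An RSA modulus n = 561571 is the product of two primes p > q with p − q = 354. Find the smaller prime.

593

Since p = q + 354, we have 561571 = q(q + 354), so q² + 354q − 561571 = 0.
Discriminant: 354² + 4·561571 = 125316 + 2246284 = 2371600; √2371600 = 1540.
q = (−354 + 1540)/2 = 593, and p = q + 354 = 947.
Check: 593 · 947 = 561571.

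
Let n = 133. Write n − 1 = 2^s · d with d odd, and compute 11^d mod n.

133 − 1 = 132 = 2^2 · 33, so d = 33.
11^1 ≡ 11 (mod 133)
11^2 ≡ 11^2 = 121 ≡ 121 (mod 133)
11^4 ≡ 121^2 = 14641 ≡ 11 (mod 133)
11^8 ≡ 11^2 = 121 ≡ 121 (mod 133)
11^16 ≡ 121^2 = 14641 ≡ 11 (mod 133)
11^32 ≡ 11^2 = 121 ≡ 121 (mod 133)
33 = 32 + 1 in binary powers of 2.
So 11^33 ≡ 121 · 11 ≡ 1 (mod 133).
Since 11^d ≡ 1 (mod 133), base 11 does not prove 133 composite.

1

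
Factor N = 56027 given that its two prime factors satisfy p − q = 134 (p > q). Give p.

313

Since p = q + 134, we have 56027 = q(q + 134), so q² + 134q − 56027 = 0.
Discriminant: 134² + 4·56027 = 17956 + 224108 = 242064; √242064 = 492.
q = (−134 + 492)/2 = 179, and p = q + 134 = 313.
Check: 179 · 313 = 56027.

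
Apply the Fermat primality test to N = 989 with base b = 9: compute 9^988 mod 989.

9^1 ≡ 9 (mod 989)
9^2 ≡ 9^2 = 81 ≡ 81 (mod 989)
9^4 ≡ 81^2 = 6561 ≡ 627 (mod 989)
9^8 ≡ 627^2 = 393129 ≡ 496 (mod 989)
9^16 ≡ 496^2 = 246016 ≡ 744 (mod 989)
9^32 ≡ 744^2 = 553536 ≡ 685 (mod 989)
9^64 ≡ 685^2 = 469225 ≡ 439 (mod 989)
9^128 ≡ 439^2 = 192721 ≡ 855 (mod 989)
9^256 ≡ 855^2 = 731025 ≡ 154 (mod 989)
9^512 ≡ 154^2 = 23716 ≡ 969 (mod 989)
988 = 512 + 256 + 128 + 64 + 16 + 8 + 4 in binary powers of 2.
So 9^988 ≡ 969 · 154 · 855 · 439 · 744 · 496 · 627 ≡ 439 (mod 989).
Since 439 ≠ 1, base 9 is a Fermat witness: 989 is composite.

439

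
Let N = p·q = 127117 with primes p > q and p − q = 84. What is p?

Since p = q + 84, we have 127117 = q(q + 84), so q² + 84q − 127117 = 0.
Discriminant: 84² + 4·127117 = 7056 + 508468 = 515524; √515524 = 718.
q = (−84 + 718)/2 = 317, and p = q + 84 = 401.
Check: 317 · 401 = 127117.

401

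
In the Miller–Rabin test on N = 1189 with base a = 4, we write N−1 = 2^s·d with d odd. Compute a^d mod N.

1189 − 1 = 1188 = 2^2 · 297, so d = 297.
4^1 ≡ 4 (mod 1189)
4^2 ≡ 4^2 = 16 ≡ 16 (mod 1189)
4^4 ≡ 16^2 = 256 ≡ 256 (mod 1189)
4^8 ≡ 256^2 = 65536 ≡ 141 (mod 1189)
4^16 ≡ 141^2 = 19881 ≡ 857 (mod 1189)
4^32 ≡ 857^2 = 734449 ≡ 836 (mod 1189)
4^64 ≡ 836^2 = 698896 ≡ 953 (mod 1189)
4^128 ≡ 953^2 = 908209 ≡ 1002 (mod 1189)
4^256 ≡ 1002^2 = 1004004 ≡ 488 (mod 1189)
297 = 256 + 32 + 8 + 1 in binary powers of 2.
So 4^297 ≡ 488 · 836 · 141 · 4 ≡ 1050 (mod 1189).
Squaring chain: 1050 → 297; never reaches −1, so base 4 is a Miller–Rabin witness that 1189 is composite.

1050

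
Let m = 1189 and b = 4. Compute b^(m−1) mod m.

4^1 ≡ 4 (mod 1189)
4^2 ≡ 4^2 = 16 ≡ 16 (mod 1189)
4^4 ≡ 16^2 = 256 ≡ 256 (mod 1189)
4^8 ≡ 256^2 = 65536 ≡ 141 (mod 1189)
4^16 ≡ 141^2 = 19881 ≡ 857 (mod 1189)
4^32 ≡ 857^2 = 734449 ≡ 836 (mod 1189)
4^64 ≡ 836^2 = 698896 ≡ 953 (mod 1189)
4^128 ≡ 953^2 = 908209 ≡ 1002 (mod 1189)
4^256 ≡ 1002^2 = 1004004 ≡ 488 (mod 1189)
4^512 ≡ 488^2 = 238144 ≡ 344 (mod 1189)
4^1024 ≡ 344^2 = 118336 ≡ 625 (mod 1189)
1188 = 1024 + 128 + 32 + 4 in binary powers of 2.
So 4^1188 ≡ 625 · 1002 · 836 · 256 ≡ 223 (mod 1189).
Since 223 ≠ 1, base 4 is a Fermat witness: 1189 is composite.

223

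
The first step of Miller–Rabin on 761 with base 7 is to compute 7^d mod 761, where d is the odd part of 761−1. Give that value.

761 − 1 = 760 = 2^3 · 95, so d = 95.
7^1 ≡ 7 (mod 761)
7^2 ≡ 7^2 = 49 ≡ 49 (mod 761)
7^4 ≡ 49^2 = 2401 ≡ 118 (mod 761)
7^8 ≡ 118^2 = 13924 ≡ 226 (mod 761)
7^16 ≡ 226^2 = 51076 ≡ 89 (mod 761)
7^32 ≡ 89^2 = 7921 ≡ 311 (mod 761)
7^64 ≡ 311^2 = 96721 ≡ 74 (mod 761)
95 = 64 + 16 + 8 + 4 + 2 + 1 in binary powers of 2.
So 7^95 ≡ 74 · 89 · 226 · 118 · 49 · 7 ≡ 135 (mod 761).
Squaring chain: 135 → 722 → 760; reaches −1, so base 7 does not prove 761 composite.

135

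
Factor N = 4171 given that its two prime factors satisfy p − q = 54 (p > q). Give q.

Since p = q + 54, we have 4171 = q(q + 54), so q² + 54q − 4171 = 0.
Discriminant: 54² + 4·4171 = 2916 + 16684 = 19600; √19600 = 140.
q = (−54 + 140)/2 = 43, and p = q + 54 = 97.
Check: 43 · 97 = 4171.

43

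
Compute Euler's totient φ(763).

Factor: 763 = 7 · 109.
φ(763) = (7−1) · (109−1) = 6 · 108 = 648.

648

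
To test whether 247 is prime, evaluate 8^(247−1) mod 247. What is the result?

77

8^1 ≡ 8 (mod 247)
8^2 ≡ 8^2 = 64 ≡ 64 (mod 247)
8^4 ≡ 64^2 = 4096 ≡ 144 (mod 247)
8^8 ≡ 144^2 = 20736 ≡ 235 (mod 247)
8^16 ≡ 235^2 = 55225 ≡ 144 (mod 247)
8^32 ≡ 144^2 = 20736 ≡ 235 (mod 247)
8^64 ≡ 235^2 = 55225 ≡ 144 (mod 247)
8^128 ≡ 144^2 = 20736 ≡ 235 (mod 247)
246 = 128 + 64 + 32 + 16 + 4 + 2 in binary powers of 2.
So 8^246 ≡ 235 · 144 · 235 · 144 · 144 · 64 ≡ 77 (mod 247).
Since 77 ≠ 1, base 8 is a Fermat witness: 247 is composite.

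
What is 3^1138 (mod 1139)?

3^1 ≡ 3 (mod 1139)
3^2 ≡ 3^2 = 9 ≡ 9 (mod 1139)
3^4 ≡ 9^2 = 81 ≡ 81 (mod 1139)
3^8 ≡ 81^2 = 6561 ≡ 866 (mod 1139)
3^16 ≡ 866^2 = 749956 ≡ 494 (mod 1139)
3^32 ≡ 494^2 = 244036 ≡ 290 (mod 1139)
3^64 ≡ 290^2 = 84100 ≡ 953 (mod 1139)
3^128 ≡ 953^2 = 908209 ≡ 426 (mod 1139)
3^256 ≡ 426^2 = 181476 ≡ 375 (mod 1139)
3^512 ≡ 375^2 = 140625 ≡ 528 (mod 1139)
3^1024 ≡ 528^2 = 278784 ≡ 868 (mod 1139)
1138 = 1024 + 64 + 32 + 16 + 2 in binary powers of 2.
So 3^1138 ≡ 868 · 953 · 290 · 494 · 9 ≡ 1097 (mod 1139).
Since 1097 ≠ 1, base 3 is a Fermat witness: 1139 is composite.

1097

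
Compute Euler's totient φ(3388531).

Factor: 3388531 = 113 · 157 · 191.
φ(3388531) = (113−1) · (157−1) · (191−1) = 112 · 156 · 190 = 3319680.

3319680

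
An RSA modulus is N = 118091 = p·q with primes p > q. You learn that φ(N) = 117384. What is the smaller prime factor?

φ(n) = (p−1)(q−1) = n − (p+q) + 1, so p + q = 118091 − 117384 + 1 = 708.
p and q are the roots of t² − 708t + 118091 = 0.
Discriminant: 708² − 4·118091 = 501264 − 472364 = 28900; √28900 = 170.
q = (708 − 170)/2 = 269, p = (708 + 170)/2 = 439.
Check: 269 · 439 = 118091.

269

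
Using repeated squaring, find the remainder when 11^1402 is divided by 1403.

11^1 ≡ 11 (mod 1403)
11^2 ≡ 11^2 = 121 ≡ 121 (mod 1403)
11^4 ≡ 121^2 = 14641 ≡ 611 (mod 1403)
11^8 ≡ 611^2 = 373321 ≡ 123 (mod 1403)
11^16 ≡ 123^2 = 15129 ≡ 1099 (mod 1403)
11^32 ≡ 1099^2 = 1207801 ≡ 1221 (mod 1403)
11^64 ≡ 1221^2 = 1490841 ≡ 855 (mod 1403)
11^128 ≡ 855^2 = 731025 ≡ 62 (mod 1403)
11^256 ≡ 62^2 = 3844 ≡ 1038 (mod 1403)
11^512 ≡ 1038^2 = 1077444 ≡ 1343 (mod 1403)
11^1024 ≡ 1343^2 = 1803649 ≡ 794 (mod 1403)
1402 = 1024 + 256 + 64 + 32 + 16 + 8 + 2 in binary powers of 2.
So 11^1402 ≡ 794 · 1038 · 855 · 1221 · 1099 · 123 · 121 ≡ 731 (mod 1403).
Since 731 ≠ 1, base 11 is a Fermat witness: 1403 is composite.

731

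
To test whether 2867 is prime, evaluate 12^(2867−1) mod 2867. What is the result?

12^1 ≡ 12 (mod 2867)
12^2 ≡ 12^2 = 144 ≡ 144 (mod 2867)
12^4 ≡ 144^2 = 20736 ≡ 667 (mod 2867)
12^8 ≡ 667^2 = 444889 ≡ 504 (mod 2867)
12^16 ≡ 504^2 = 254016 ≡ 1720 (mod 2867)
12^32 ≡ 1720^2 = 2958400 ≡ 2523 (mod 2867)
12^64 ≡ 2523^2 = 6365529 ≡ 789 (mod 2867)
12^128 ≡ 789^2 = 622521 ≡ 382 (mod 2867)
12^256 ≡ 382^2 = 145924 ≡ 2574 (mod 2867)
12^512 ≡ 2574^2 = 6625476 ≡ 2706 (mod 2867)
12^1024 ≡ 2706^2 = 7322436 ≡ 118 (mod 2867)
12^2048 ≡ 118^2 = 13924 ≡ 2456 (mod 2867)
2866 = 2048 + 512 + 256 + 32 + 16 + 2 in binary powers of 2.
So 12^2866 ≡ 2456 · 2706 · 2574 · 2523 · 1720 · 144 ≡ 683 (mod 2867).
Since 683 ≠ 1, base 12 is a Fermat witness: 2867 is composite.

683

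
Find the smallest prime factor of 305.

305 is odd.
Digit sum 8, not divisible by 3.
Ends in 5: divisible by 5.

5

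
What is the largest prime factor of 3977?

3977 = 41 · 97
97 is prime.
So 3977 = 41 · 97; the largest prime factor is 97.

97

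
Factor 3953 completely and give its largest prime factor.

3953 = 59 · 67
67 is prime.
So 3953 = 59 · 67; the largest prime factor is 67.

67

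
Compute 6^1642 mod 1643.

6^1 ≡ 6 (mod 1643)
6^2 ≡ 6^2 = 36 ≡ 36 (mod 1643)
6^4 ≡ 36^2 = 1296 ≡ 1296 (mod 1643)
6^8 ≡ 1296^2 = 1679616 ≡ 470 (mod 1643)
6^16 ≡ 470^2 = 220900 ≡ 738 (mod 1643)
6^32 ≡ 738^2 = 544644 ≡ 811 (mod 1643)
6^64 ≡ 811^2 = 657721 ≡ 521 (mod 1643)
6^128 ≡ 521^2 = 271441 ≡ 346 (mod 1643)
6^256 ≡ 346^2 = 119716 ≡ 1420 (mod 1643)
6^512 ≡ 1420^2 = 2016400 ≡ 439 (mod 1643)
6^1024 ≡ 439^2 = 192721 ≡ 490 (mod 1643)
1642 = 1024 + 512 + 64 + 32 + 8 + 2 in binary powers of 2.
So 6^1642 ≡ 490 · 439 · 521 · 811 · 470 · 36 ≡ 1296 (mod 1643).
Since 1296 ≠ 1, base 6 is a Fermat witness: 1643 is composite.

1296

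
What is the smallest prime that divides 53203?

53203 is odd.
Digit sum 13, not divisible by 3.
Ends in 3: not divisible by 5.
7: 53203 = 7·7600 + 3
11: 53203 = 11·4836 + 7
13: 53203 = 13·4092 + 7
17: 53203 = 17·3129 + 10
19: 53203 = 19·2800 + 3
23: 53203 = 23·2313 + 4
29: 53203 = 29·1834 + 17
31: 53203 = 31·1716 + 7
37: 53203 = 37·1437 + 34
41: 53203 = 41·1297 + 26
43: 53203 = 43·1237 + 12
47: 53203 = 47·1131 + 46
53: 53203 = 53·1003 + 44
59: 53203 = 59·901 + 44
61: 53203 = 61·872 + 11
67: 53203 = 67·794 + 5
71: 53203 = 71·749 + 24
73: 53203 = 73·728 + 59
79: 53203 = 79·673 + 36
83: 53203 = 83·641

83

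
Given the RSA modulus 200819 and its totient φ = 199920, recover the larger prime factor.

491

φ(n) = (p−1)(q−1) = n − (p+q) + 1, so p + q = 200819 − 199920 + 1 = 900.
p and q are the roots of t² − 900t + 200819 = 0.
Discriminant: 900² − 4·200819 = 810000 − 803276 = 6724; √6724 = 82.
q = (900 − 82)/2 = 409, p = (900 + 82)/2 = 491.
Check: 409 · 491 = 200819.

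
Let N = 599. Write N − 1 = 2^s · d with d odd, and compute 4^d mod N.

1

599 − 1 = 598 = 2^1 · 299, so d = 299.
4^1 ≡ 4 (mod 599)
4^2 ≡ 4^2 = 16 ≡ 16 (mod 599)
4^4 ≡ 16^2 = 256 ≡ 256 (mod 599)
4^8 ≡ 256^2 = 65536 ≡ 245 (mod 599)
4^16 ≡ 245^2 = 60025 ≡ 125 (mod 599)
4^32 ≡ 125^2 = 15625 ≡ 51 (mod 599)
4^64 ≡ 51^2 = 2601 ≡ 205 (mod 599)
4^128 ≡ 205^2 = 42025 ≡ 95 (mod 599)
4^256 ≡ 95^2 = 9025 ≡ 40 (mod 599)
299 = 256 + 32 + 8 + 2 + 1 in binary powers of 2.
So 4^299 ≡ 40 · 51 · 245 · 16 · 4 ≡ 1 (mod 599).
Since 4^d ≡ 1 (mod 599), base 4 does not prove 599 composite.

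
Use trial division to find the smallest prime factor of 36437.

36437 is odd.
Digit sum 23, not divisible by 3.
Ends in 7: not divisible by 5.
7: 36437 = 7·5205 + 2
11: 36437 = 11·3312 + 5
13: 36437 = 13·2802 + 11
17: 36437 = 17·2143 + 6
19: 36437 = 19·1917 + 14
23: 36437 = 23·1584 + 5
29: 36437 = 29·1256 + 13
31: 36437 = 31·1175 + 12
37: 36437 = 37·984 + 29
41: 36437 = 41·888 + 29
43: 36437 = 43·847 + 16
47: 36437 = 47·775 + 12
53: 36437 = 53·687 + 26
59: 36437 = 59·617 + 34
61: 36437 = 61·597 + 20
67: 36437 = 67·543 + 56
71: 36437 = 71·513 + 14
73: 36437 = 73·499 + 10
79: 36437 = 79·461 + 18
83: 36437 = 83·439

83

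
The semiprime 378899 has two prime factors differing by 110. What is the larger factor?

Since p = q + 110, we have 378899 = q(q + 110), so q² + 110q − 378899 = 0.
Discriminant: 110² + 4·378899 = 12100 + 1515596 = 1527696; √1527696 = 1236.
q = (−110 + 1236)/2 = 563, and p = q + 110 = 673.
Check: 563 · 673 = 378899.

673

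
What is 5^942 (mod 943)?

558

5^1 ≡ 5 (mod 943)
5^2 ≡ 5^2 = 25 ≡ 25 (mod 943)
5^4 ≡ 25^2 = 625 ≡ 625 (mod 943)
5^8 ≡ 625^2 = 390625 ≡ 223 (mod 943)
5^16 ≡ 223^2 = 49729 ≡ 693 (mod 943)
5^32 ≡ 693^2 = 480249 ≡ 262 (mod 943)
5^64 ≡ 262^2 = 68644 ≡ 748 (mod 943)
5^128 ≡ 748^2 = 559504 ≡ 305 (mod 943)
5^256 ≡ 305^2 = 93025 ≡ 611 (mod 943)
5^512 ≡ 611^2 = 373321 ≡ 836 (mod 943)
942 = 512 + 256 + 128 + 32 + 8 + 4 + 2 in binary powers of 2.
So 5^942 ≡ 836 · 611 · 305 · 262 · 223 · 625 · 25 ≡ 558 (mod 943).
Since 558 ≠ 1, base 5 is a Fermat witness: 943 is composite.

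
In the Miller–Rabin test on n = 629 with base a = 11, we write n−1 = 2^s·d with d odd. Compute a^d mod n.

629 − 1 = 628 = 2^2 · 157, so d = 157.
11^1 ≡ 11 (mod 629)
11^2 ≡ 11^2 = 121 ≡ 121 (mod 629)
11^4 ≡ 121^2 = 14641 ≡ 174 (mod 629)
11^8 ≡ 174^2 = 30276 ≡ 84 (mod 629)
11^16 ≡ 84^2 = 7056 ≡ 137 (mod 629)
11^32 ≡ 137^2 = 18769 ≡ 528 (mod 629)
11^64 ≡ 528^2 = 278784 ≡ 137 (mod 629)
11^128 ≡ 137^2 = 18769 ≡ 528 (mod 629)
157 = 128 + 16 + 8 + 4 + 1 in binary powers of 2.
So 11^157 ≡ 528 · 137 · 84 · 174 · 11 ≡ 381 (mod 629).
Squaring chain: 381 → 491; never reaches −1, so base 11 is a Miller–Rabin witness that 629 is composite.

381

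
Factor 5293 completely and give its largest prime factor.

5293 = 67 · 79
79 is prime.
So 5293 = 67 · 79; the largest prime factor is 79.

79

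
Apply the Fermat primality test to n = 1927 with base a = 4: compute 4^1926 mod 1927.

1390

4^1 ≡ 4 (mod 1927)
4^2 ≡ 4^2 = 16 ≡ 16 (mod 1927)
4^4 ≡ 16^2 = 256 ≡ 256 (mod 1927)
4^8 ≡ 256^2 = 65536 ≡ 18 (mod 1927)
4^16 ≡ 18^2 = 324 ≡ 324 (mod 1927)
4^32 ≡ 324^2 = 104976 ≡ 918 (mod 1927)
4^64 ≡ 918^2 = 842724 ≡ 625 (mod 1927)
4^128 ≡ 625^2 = 390625 ≡ 1371 (mod 1927)
4^256 ≡ 1371^2 = 1879641 ≡ 816 (mod 1927)
4^512 ≡ 816^2 = 665856 ≡ 1041 (mod 1927)
4^1024 ≡ 1041^2 = 1083681 ≡ 707 (mod 1927)
1926 = 1024 + 512 + 256 + 128 + 4 + 2 in binary powers of 2.
So 4^1926 ≡ 707 · 1041 · 816 · 1371 · 256 · 16 ≡ 1390 (mod 1927).
Since 1390 ≠ 1, base 4 is a Fermat witness: 1927 is composite.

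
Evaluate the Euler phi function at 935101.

Factor: 935101 = 37 · 127 · 199.
φ(935101) = (37−1) · (127−1) · (199−1) = 36 · 126 · 198 = 898128.

898128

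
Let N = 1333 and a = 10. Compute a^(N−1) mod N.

686

10^1 ≡ 10 (mod 1333)
10^2 ≡ 10^2 = 100 ≡ 100 (mod 1333)
10^4 ≡ 100^2 = 10000 ≡ 669 (mod 1333)
10^8 ≡ 669^2 = 447561 ≡ 1006 (mod 1333)
10^16 ≡ 1006^2 = 1012036 ≡ 289 (mod 1333)
10^32 ≡ 289^2 = 83521 ≡ 875 (mod 1333)
10^64 ≡ 875^2 = 765625 ≡ 483 (mod 1333)
10^128 ≡ 483^2 = 233289 ≡ 14 (mod 1333)
10^256 ≡ 14^2 = 196 ≡ 196 (mod 1333)
10^512 ≡ 196^2 = 38416 ≡ 1092 (mod 1333)
10^1024 ≡ 1092^2 = 1192464 ≡ 762 (mod 1333)
1332 = 1024 + 256 + 32 + 16 + 4 in binary powers of 2.
So 10^1332 ≡ 762 · 196 · 875 · 289 · 669 ≡ 686 (mod 1333).
Since 686 ≠ 1, base 10 is a Fermat witness: 1333 is composite.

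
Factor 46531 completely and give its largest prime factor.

46531 = 19 · 2449
2449 = 31 · 79
79 is prime.
So 46531 = 19 · 31 · 79; the largest prime factor is 79.

79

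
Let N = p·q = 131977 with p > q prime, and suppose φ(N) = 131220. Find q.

φ(n) = (p−1)(q−1) = n − (p+q) + 1, so p + q = 131977 − 131220 + 1 = 758.
p and q are the roots of t² − 758t + 131977 = 0.
Discriminant: 758² − 4·131977 = 574564 − 527908 = 46656; √46656 = 216.
q = (758 − 216)/2 = 271, p = (758 + 216)/2 = 487.
Check: 271 · 487 = 131977.

271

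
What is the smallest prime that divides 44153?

44153 is odd.
Digit sum 17, not divisible by 3.
Ends in 3: not divisible by 5.
7: 44153 = 7·6307 + 4
11: 44153 = 11·4013 + 10
13: 44153 = 13·3396 + 5
17: 44153 = 17·2597 + 4
19: 44153 = 19·2323 + 16
23: 44153 = 23·1919 + 16
29: 44153 = 29·1522 + 15
31: 44153 = 31·1424 + 9
37: 44153 = 37·1193 + 12
41: 44153 = 41·1076 + 37
43: 44153 = 43·1026 + 35
47: 44153 = 47·939 + 20
53: 44153 = 53·833 + 4
59: 44153 = 59·748 + 21
61: 44153 = 61·723 + 50
67: 44153 = 67·659

67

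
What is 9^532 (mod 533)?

165

9^1 ≡ 9 (mod 533)
9^2 ≡ 9^2 = 81 ≡ 81 (mod 533)
9^4 ≡ 81^2 = 6561 ≡ 165 (mod 533)
9^8 ≡ 165^2 = 27225 ≡ 42 (mod 533)
9^16 ≡ 42^2 = 1764 ≡ 165 (mod 533)
9^32 ≡ 165^2 = 27225 ≡ 42 (mod 533)
9^64 ≡ 42^2 = 1764 ≡ 165 (mod 533)
9^128 ≡ 165^2 = 27225 ≡ 42 (mod 533)
9^256 ≡ 42^2 = 1764 ≡ 165 (mod 533)
9^512 ≡ 165^2 = 27225 ≡ 42 (mod 533)
532 = 512 + 16 + 4 in binary powers of 2.
So 9^532 ≡ 42 · 165 · 165 ≡ 165 (mod 533).
Since 165 ≠ 1, base 9 is a Fermat witness: 533 is composite.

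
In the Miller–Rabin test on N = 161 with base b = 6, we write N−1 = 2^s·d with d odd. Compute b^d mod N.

48

161 − 1 = 160 = 2^5 · 5, so d = 5.
6^1 ≡ 6 (mod 161)
6^2 ≡ 6^2 = 36 ≡ 36 (mod 161)
6^4 ≡ 36^2 = 1296 ≡ 8 (mod 161)
5 = 4 + 1 in binary powers of 2.
So 6^5 ≡ 8 · 6 ≡ 48 (mod 161).
Squaring chain: 48 → 50 → 85 → 141 → 78; never reaches −1, so base 6 is a Miller–Rabin witness that 161 is composite.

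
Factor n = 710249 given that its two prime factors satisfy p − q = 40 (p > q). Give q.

823

Since p = q + 40, we have 710249 = q(q + 40), so q² + 40q − 710249 = 0.
Discriminant: 40² + 4·710249 = 1600 + 2840996 = 2842596; √2842596 = 1686.
q = (−40 + 1686)/2 = 823, and p = q + 40 = 863.
Check: 823 · 863 = 710249.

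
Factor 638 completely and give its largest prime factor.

29

638 = 2 · 319
319 = 11 · 29
29 is prime.
So 638 = 2 · 11 · 29; the largest prime factor is 29.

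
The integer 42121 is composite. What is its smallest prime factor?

73

42121 is odd.
Digit sum 10, not divisible by 3.
Ends in 1: not divisible by 5.
7: 42121 = 7·6017 + 2
11: 42121 = 11·3829 + 2
13: 42121 = 13·3240 + 1
17: 42121 = 17·2477 + 12
19: 42121 = 19·2216 + 17
23: 42121 = 23·1831 + 8
29: 42121 = 29·1452 + 13
31: 42121 = 31·1358 + 23
37: 42121 = 37·1138 + 15
41: 42121 = 41·1027 + 14
43: 42121 = 43·979 + 24
47: 42121 = 47·896 + 9
53: 42121 = 53·794 + 39
59: 42121 = 59·713 + 54
61: 42121 = 61·690 + 31
67: 42121 = 67·628 + 45
71: 42121 = 71·593 + 18
73: 42121 = 73·577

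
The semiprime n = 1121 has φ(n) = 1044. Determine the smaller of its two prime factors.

φ(n) = (p−1)(q−1) = n − (p+q) + 1, so p + q = 1121 − 1044 + 1 = 78.
p and q are the roots of t² − 78t + 1121 = 0.
Discriminant: 78² − 4·1121 = 6084 − 4484 = 1600; √1600 = 40.
q = (78 − 40)/2 = 19, p = (78 + 40)/2 = 59.
Check: 19 · 59 = 1121.

19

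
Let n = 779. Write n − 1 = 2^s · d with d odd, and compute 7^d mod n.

779 − 1 = 778 = 2^1 · 389, so d = 389.
7^1 ≡ 7 (mod 779)
7^2 ≡ 7^2 = 49 ≡ 49 (mod 779)
7^4 ≡ 49^2 = 2401 ≡ 64 (mod 779)
7^8 ≡ 64^2 = 4096 ≡ 201 (mod 779)
7^16 ≡ 201^2 = 40401 ≡ 672 (mod 779)
7^32 ≡ 672^2 = 451584 ≡ 543 (mod 779)
7^64 ≡ 543^2 = 294849 ≡ 387 (mod 779)
7^128 ≡ 387^2 = 149769 ≡ 201 (mod 779)
7^256 ≡ 201^2 = 40401 ≡ 672 (mod 779)
389 = 256 + 128 + 4 + 1 in binary powers of 2.
So 7^389 ≡ 672 · 201 · 64 · 7 ≡ 315 (mod 779).
Squaring chain: 315; never reaches −1, so base 7 is a Miller–Rabin witness that 779 is composite.

315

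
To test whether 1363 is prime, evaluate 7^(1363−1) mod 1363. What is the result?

7^1 ≡ 7 (mod 1363)
7^2 ≡ 7^2 = 49 ≡ 49 (mod 1363)
7^4 ≡ 49^2 = 2401 ≡ 1038 (mod 1363)
7^8 ≡ 1038^2 = 1077444 ≡ 674 (mod 1363)
7^16 ≡ 674^2 = 454276 ≡ 397 (mod 1363)
7^32 ≡ 397^2 = 157609 ≡ 864 (mod 1363)
7^64 ≡ 864^2 = 746496 ≡ 935 (mod 1363)
7^128 ≡ 935^2 = 874225 ≡ 542 (mod 1363)
7^256 ≡ 542^2 = 293764 ≡ 719 (mod 1363)
7^512 ≡ 719^2 = 516961 ≡ 384 (mod 1363)
7^1024 ≡ 384^2 = 147456 ≡ 252 (mod 1363)
1362 = 1024 + 256 + 64 + 16 + 2 in binary powers of 2.
So 7^1362 ≡ 252 · 719 · 935 · 397 · 49 ≡ 545 (mod 1363).
Since 545 ≠ 1, base 7 is a Fermat witness: 1363 is composite.

545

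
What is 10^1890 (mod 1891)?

1768

10^1 ≡ 10 (mod 1891)
10^2 ≡ 10^2 = 100 ≡ 100 (mod 1891)
10^4 ≡ 100^2 = 10000 ≡ 545 (mod 1891)
10^8 ≡ 545^2 = 297025 ≡ 138 (mod 1891)
10^16 ≡ 138^2 = 19044 ≡ 134 (mod 1891)
10^32 ≡ 134^2 = 17956 ≡ 937 (mod 1891)
10^64 ≡ 937^2 = 877969 ≡ 545 (mod 1891)
10^128 ≡ 545^2 = 297025 ≡ 138 (mod 1891)
10^256 ≡ 138^2 = 19044 ≡ 134 (mod 1891)
10^512 ≡ 134^2 = 17956 ≡ 937 (mod 1891)
10^1024 ≡ 937^2 = 877969 ≡ 545 (mod 1891)
1890 = 1024 + 512 + 256 + 64 + 32 + 2 in binary powers of 2.
So 10^1890 ≡ 545 · 937 · 134 · 545 · 937 · 100 ≡ 1768 (mod 1891).
Since 1768 ≠ 1, base 10 is a Fermat witness: 1891 is composite.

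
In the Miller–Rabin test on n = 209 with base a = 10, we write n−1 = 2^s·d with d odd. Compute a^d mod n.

209 − 1 = 208 = 2^4 · 13, so d = 13.
10^1 ≡ 10 (mod 209)
10^2 ≡ 10^2 = 100 ≡ 100 (mod 209)
10^4 ≡ 100^2 = 10000 ≡ 177 (mod 209)
10^8 ≡ 177^2 = 31329 ≡ 188 (mod 209)
13 = 8 + 4 + 1 in binary powers of 2.
So 10^13 ≡ 188 · 177 · 10 ≡ 32 (mod 209).
Squaring chain: 32 → 188 → 23 → 111; never reaches −1, so base 10 is a Miller–Rabin witness that 209 is composite.

32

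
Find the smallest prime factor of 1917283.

1917283 is odd.
Digit sum 31, not divisible by 3.
Ends in 3: not divisible by 5.
7: 1917283 = 7·273897 + 4
11: 1917283 = 11·174298 + 5
13: 1917283 = 13·147483 + 4
17: 1917283 = 17·112781 + 6
19: 1917283 = 19·100909 + 12
23: 1917283 = 23·83360 + 3
29: 1917283 = 29·66113 + 6
31: 1917283 = 31·61847 + 26
37: 1917283 = 37·51818 + 17
41: 1917283 = 41·46763

41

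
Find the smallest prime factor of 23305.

5

23305 is odd.
Digit sum 13, not divisible by 3.
Ends in 5: divisible by 5.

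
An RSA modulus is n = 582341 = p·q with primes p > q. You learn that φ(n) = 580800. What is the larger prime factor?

881

φ(n) = (p−1)(q−1) = n − (p+q) + 1, so p + q = 582341 − 580800 + 1 = 1542.
p and q are the roots of t² − 1542t + 582341 = 0.
Discriminant: 1542² − 4·582341 = 2377764 − 2329364 = 48400; √48400 = 220.
q = (1542 − 220)/2 = 661, p = (1542 + 220)/2 = 881.
Check: 661 · 881 = 582341.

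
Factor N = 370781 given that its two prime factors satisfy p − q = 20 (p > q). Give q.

Since p = q + 20, we have 370781 = q(q + 20), so q² + 20q − 370781 = 0.
Discriminant: 20² + 4·370781 = 400 + 1483124 = 1483524; √1483524 = 1218.
q = (−20 + 1218)/2 = 599, and p = q + 20 = 619.
Check: 599 · 619 = 370781.

599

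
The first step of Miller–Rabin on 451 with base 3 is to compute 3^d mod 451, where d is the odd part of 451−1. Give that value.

331

451 − 1 = 450 = 2^1 · 225, so d = 225.
3^1 ≡ 3 (mod 451)
3^2 ≡ 3^2 = 9 ≡ 9 (mod 451)
3^4 ≡ 9^2 = 81 ≡ 81 (mod 451)
3^8 ≡ 81^2 = 6561 ≡ 247 (mod 451)
3^16 ≡ 247^2 = 61009 ≡ 124 (mod 451)
3^32 ≡ 124^2 = 15376 ≡ 42 (mod 451)
3^64 ≡ 42^2 = 1764 ≡ 411 (mod 451)
3^128 ≡ 411^2 = 168921 ≡ 247 (mod 451)
225 = 128 + 64 + 32 + 1 in binary powers of 2.
So 3^225 ≡ 247 · 411 · 42 · 3 ≡ 331 (mod 451).
Squaring chain: 331; never reaches −1, so base 3 is a Miller–Rabin witness that 451 is composite.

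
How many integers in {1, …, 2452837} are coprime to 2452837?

2392320

Factor: 2452837 = 71 · 179 · 193.
φ(2452837) = (71−1) · (179−1) · (193−1) = 70 · 178 · 192 = 2392320.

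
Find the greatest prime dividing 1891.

61

1891 = 31 · 61
61 is prime.
So 1891 = 31 · 61; the largest prime factor is 61.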